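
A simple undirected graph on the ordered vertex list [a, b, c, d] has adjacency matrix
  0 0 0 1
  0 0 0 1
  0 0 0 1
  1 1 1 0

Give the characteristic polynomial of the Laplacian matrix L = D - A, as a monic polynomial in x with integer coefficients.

x^4 - 6x^3 + 9x^2 - 4x

With the vertex order [a, b, c, d], the degrees are [1, 1, 1, 3], giving D = diag(1, 1, 1, 3) and L = D - A. L has integer entries, so p(x) = det(xI - L) has integer coefficients. Expanding the determinant yields x^4 - 6x^3 + 9x^2 - 4x. The constant term is 0 because L is singular (the all-ones vector lies in its kernel). The largest eigenvalue, 4, is at most the vertex count 4.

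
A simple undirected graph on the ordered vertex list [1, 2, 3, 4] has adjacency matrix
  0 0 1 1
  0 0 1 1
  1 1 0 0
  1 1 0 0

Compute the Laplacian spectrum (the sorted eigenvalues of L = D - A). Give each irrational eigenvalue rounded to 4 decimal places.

[0, 2, 2, 4]

Reading degrees in the order [1, 2, 3, 4] gives [2, 2, 2, 2]; set D = diag(2, 2, 2, 2) and form L = D - A. The multiplicity of 0 as a Laplacian eigenvalue equals the number of connected components. The single zero eigenvalue shows the graph is connected. There is one zero in the spectrum, matching the 1 component.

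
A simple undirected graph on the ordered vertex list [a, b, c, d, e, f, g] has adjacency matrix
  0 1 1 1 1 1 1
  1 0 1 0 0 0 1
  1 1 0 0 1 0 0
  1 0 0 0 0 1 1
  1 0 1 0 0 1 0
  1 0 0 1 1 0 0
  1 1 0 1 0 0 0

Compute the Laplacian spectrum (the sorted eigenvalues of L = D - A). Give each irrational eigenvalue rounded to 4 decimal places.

With the vertex order [a, b, c, d, e, f, g], the degrees are [6, 3, 3, 3, 3, 3, 3], giving D = diag(6, 3, 3, 3, 3, 3, 3) and L = D - A. L is symmetric positive semidefinite, so every eigenvalue is real and nonnegative. By the matrix-tree theorem the graph has (1/7) * product of the nonzero eigenvalues = 320 spanning trees.

[0, 2, 2, 4, 4, 5, 7]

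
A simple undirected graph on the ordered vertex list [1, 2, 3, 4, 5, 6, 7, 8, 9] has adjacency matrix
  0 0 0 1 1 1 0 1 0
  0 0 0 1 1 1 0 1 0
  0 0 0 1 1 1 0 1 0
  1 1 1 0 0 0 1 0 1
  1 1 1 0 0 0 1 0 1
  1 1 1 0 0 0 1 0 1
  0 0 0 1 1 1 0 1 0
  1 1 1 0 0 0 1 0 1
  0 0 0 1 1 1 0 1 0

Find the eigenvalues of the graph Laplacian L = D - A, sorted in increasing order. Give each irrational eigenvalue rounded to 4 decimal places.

[0, 4, 4, 4, 4, 5, 5, 5, 9]

Reading degrees in the order [1, 2, 3, 4, 5, 6, 7, 8, 9] gives [4, 4, 4, 5, 5, 5, 4, 5, 4]; set D = diag(4, 4, 4, 5, 5, 5, 4, 5, 4) and form L = D - A. Diagonalising L (or applying a numerical eigensolver to the 9x9 matrix) gives the spectrum above. By the matrix-tree theorem the graph has (1/9) * product of the nonzero eigenvalues = 32000 spanning trees. The eigenvalues sum to 40, which equals trace(L) = 2|E|.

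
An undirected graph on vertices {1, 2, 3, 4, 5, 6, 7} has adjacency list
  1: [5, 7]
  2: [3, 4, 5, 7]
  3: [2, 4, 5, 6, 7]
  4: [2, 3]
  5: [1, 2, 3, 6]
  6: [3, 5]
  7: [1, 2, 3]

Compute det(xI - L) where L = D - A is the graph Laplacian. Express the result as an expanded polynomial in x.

x^7 - 22x^6 + 192x^5 - 846x^4 + 1975x^3 - 2308x^2 + 1057x

Each diagonal entry of L is the vertex degree and each off-diagonal entry is -1 where an edge is present, 0 otherwise; in the order [1, 2, 3, 4, 5, 6, 7] the diagonal is [2, 4, 5, 2, 4, 2, 3]. L has integer entries, so p(x) = det(xI - L) has integer coefficients. Expanding the determinant yields x^7 - 22x^6 + 192x^5 - 846x^4 + 1975x^3 - 2308x^2 + 1057x. The coefficient of x^6 equals -trace(L) = -22, matching the sum of degrees. There is one zero in the spectrum, matching the 1 component.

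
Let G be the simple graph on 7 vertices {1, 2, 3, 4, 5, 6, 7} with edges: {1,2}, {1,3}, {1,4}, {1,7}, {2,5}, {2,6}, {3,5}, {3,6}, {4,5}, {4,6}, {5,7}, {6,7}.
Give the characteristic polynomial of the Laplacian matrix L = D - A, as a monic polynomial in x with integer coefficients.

With the vertex order [1, 2, 3, 4, 5, 6, 7], the degrees are [4, 3, 3, 3, 4, 4, 3], giving D = diag(4, 3, 3, 3, 4, 4, 3) and L = D - A. L has integer entries, so p(x) = det(xI - L) has integer coefficients. Expanding the determinant yields x^7 - 24x^6 + 234x^5 - 1192x^4 + 3357x^3 - 4968x^2 + 3024x. The coefficient of x^6 equals -trace(L) = -24, matching the sum of degrees. There is one zero in the spectrum, matching the 1 component.

x^7 - 24x^6 + 234x^5 - 1192x^4 + 3357x^3 - 4968x^2 + 3024x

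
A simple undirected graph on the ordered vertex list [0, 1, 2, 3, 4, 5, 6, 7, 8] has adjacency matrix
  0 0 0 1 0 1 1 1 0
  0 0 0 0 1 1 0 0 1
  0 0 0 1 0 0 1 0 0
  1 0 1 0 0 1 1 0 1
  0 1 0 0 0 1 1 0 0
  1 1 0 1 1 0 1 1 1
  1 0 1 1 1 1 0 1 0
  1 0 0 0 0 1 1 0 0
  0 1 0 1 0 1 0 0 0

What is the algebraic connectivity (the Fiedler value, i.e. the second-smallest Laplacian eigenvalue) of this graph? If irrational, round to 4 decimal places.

1.5472

Each diagonal entry of L is the vertex degree and each off-diagonal entry is -1 where an edge is present, 0 otherwise; in the order [0, 1, 2, 3, 4, 5, 6, 7, 8] the diagonal is [4, 3, 2, 5, 3, 7, 6, 3, 3]. The smallest Laplacian eigenvalue is always 0. The next one, lambda_2 = 1.5472, measures how hard the graph is to disconnect: larger values mean better connectivity. The largest eigenvalue, 8.0738, is at most the vertex count 9.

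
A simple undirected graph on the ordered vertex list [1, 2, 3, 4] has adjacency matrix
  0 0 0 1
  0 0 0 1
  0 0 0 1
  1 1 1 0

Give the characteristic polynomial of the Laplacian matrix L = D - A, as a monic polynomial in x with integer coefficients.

Reading degrees in the order [1, 2, 3, 4] gives [1, 1, 1, 3]; set D = diag(1, 1, 1, 3) and form L = D - A. L has integer entries, so p(x) = det(xI - L) has integer coefficients. Expanding the determinant yields x^4 - 6x^3 + 9x^2 - 4x. The constant term is 0 because L is singular (the all-ones vector lies in its kernel). By the matrix-tree theorem the graph has (1/4) * product of the nonzero eigenvalues = 1 spanning tree. The largest eigenvalue, 4, is at most the vertex count 4.

x^4 - 6x^3 + 9x^2 - 4x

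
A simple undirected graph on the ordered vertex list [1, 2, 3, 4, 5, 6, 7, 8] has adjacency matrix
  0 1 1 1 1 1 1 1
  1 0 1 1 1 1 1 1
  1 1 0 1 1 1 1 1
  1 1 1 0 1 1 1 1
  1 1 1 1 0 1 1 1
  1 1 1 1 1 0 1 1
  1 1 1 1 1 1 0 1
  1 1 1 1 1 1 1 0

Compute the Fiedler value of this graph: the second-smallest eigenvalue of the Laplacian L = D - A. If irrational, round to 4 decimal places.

Each diagonal entry of L is the vertex degree and each off-diagonal entry is -1 where an edge is present, 0 otherwise; in the order [1, 2, 3, 4, 5, 6, 7, 8] the diagonal is [7, 7, 7, 7, 7, 7, 7, 7]. The smallest Laplacian eigenvalue is always 0. The next one, lambda_2 = 8, measures how hard the graph is to disconnect: larger values mean better connectivity.

8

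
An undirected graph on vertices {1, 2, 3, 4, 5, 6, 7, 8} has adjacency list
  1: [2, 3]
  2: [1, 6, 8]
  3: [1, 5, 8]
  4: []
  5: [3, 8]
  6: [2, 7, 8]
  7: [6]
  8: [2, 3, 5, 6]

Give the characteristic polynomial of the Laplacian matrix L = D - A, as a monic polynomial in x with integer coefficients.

x^8 - 18x^7 + 127x^6 - 444x^5 + 798x^4 - 684x^3 + 210x^2

With the vertex order [1, 2, 3, 4, 5, 6, 7, 8], the degrees are [2, 3, 3, 0, 2, 3, 1, 4], giving D = diag(2, 3, 3, 0, 2, 3, 1, 4) and L = D - A. L has integer entries, so p(x) = det(xI - L) has integer coefficients. Expanding the determinant yields x^8 - 18x^7 + 127x^6 - 444x^5 + 798x^4 - 684x^3 + 210x^2. The coefficient of x^7 equals -trace(L) = -18, matching the sum of degrees. The eigenvalues sum to 18, which equals trace(L) = 2|E|. The largest eigenvalue, 5.3344, is at most the vertex count 8.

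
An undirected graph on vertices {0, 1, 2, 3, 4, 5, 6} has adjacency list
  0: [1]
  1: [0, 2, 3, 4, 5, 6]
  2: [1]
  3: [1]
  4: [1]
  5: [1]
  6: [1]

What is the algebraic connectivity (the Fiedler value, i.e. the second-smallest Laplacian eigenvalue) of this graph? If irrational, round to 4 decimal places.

1

Reading degrees in the order [0, 1, 2, 3, 4, 5, 6] gives [1, 6, 1, 1, 1, 1, 1]; set D = diag(1, 6, 1, 1, 1, 1, 1) and form L = D - A. Computing the eigenvalues of L and sorting gives [0, 1, 1, 1, 1, 1, 7]. The Fiedler value lambda_2 = 1 is strictly positive, so the graph is connected. The eigenvalues sum to 12, which equals trace(L) = 2|E|. By the matrix-tree theorem the graph has (1/7) * product of the nonzero eigenvalues = 1 spanning tree.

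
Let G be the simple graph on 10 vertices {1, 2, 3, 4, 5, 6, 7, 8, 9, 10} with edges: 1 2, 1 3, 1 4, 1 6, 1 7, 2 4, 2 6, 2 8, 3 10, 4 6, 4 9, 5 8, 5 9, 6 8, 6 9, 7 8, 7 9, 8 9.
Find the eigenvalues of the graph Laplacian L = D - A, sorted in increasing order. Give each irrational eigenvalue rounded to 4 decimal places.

Reading degrees in the order [1, 2, 3, 4, 5, 6, 7, 8, 9, 10] gives [5, 4, 2, 4, 2, 5, 3, 5, 5, 1]; set D = diag(5, 4, 2, 4, 2, 5, 3, 5, 5, 1) and form L = D - A. L is symmetric positive semidefinite, so every eigenvalue is real and nonnegative. The largest eigenvalue, 7.0442, is at most the vertex count 10.

[0, 0.3979, 1.7020, 2.5129, 2.7618, 4.3820, 4.8431, 5.7382, 6.6180, 7.0442]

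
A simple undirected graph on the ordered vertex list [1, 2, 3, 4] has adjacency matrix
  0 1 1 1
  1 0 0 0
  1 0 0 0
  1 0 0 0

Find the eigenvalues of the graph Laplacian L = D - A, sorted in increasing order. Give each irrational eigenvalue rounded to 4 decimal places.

[0, 1, 1, 4]

With the vertex order [1, 2, 3, 4], the degrees are [3, 1, 1, 1], giving D = diag(3, 1, 1, 1) and L = D - A. Since every row of L sums to 0, the all-ones vector is in the kernel and 0 is an eigenvalue. By the matrix-tree theorem the graph has (1/4) * product of the nonzero eigenvalues = 1 spanning tree. There is one zero in the spectrum, matching the 1 component.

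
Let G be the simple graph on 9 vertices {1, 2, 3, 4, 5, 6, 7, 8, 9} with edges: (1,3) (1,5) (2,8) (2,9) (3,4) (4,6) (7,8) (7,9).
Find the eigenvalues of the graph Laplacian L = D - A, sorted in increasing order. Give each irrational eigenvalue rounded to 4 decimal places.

Each diagonal entry of L is the vertex degree and each off-diagonal entry is -1 where an edge is present, 0 otherwise; in the order [1, 2, 3, 4, 5, 6, 7, 8, 9] the diagonal is [2, 2, 2, 2, 1, 1, 2, 2, 2]. L is symmetric positive semidefinite, so every eigenvalue is real and nonnegative. The 2 zero eigenvalues correspond to the 2 connected components. The eigenvalues sum to 16, which equals trace(L) = 2|E|. The largest eigenvalue, 4, is at most the vertex count 9.

[0, 0, 0.3820, 1.3820, 2, 2, 2.6180, 3.6180, 4]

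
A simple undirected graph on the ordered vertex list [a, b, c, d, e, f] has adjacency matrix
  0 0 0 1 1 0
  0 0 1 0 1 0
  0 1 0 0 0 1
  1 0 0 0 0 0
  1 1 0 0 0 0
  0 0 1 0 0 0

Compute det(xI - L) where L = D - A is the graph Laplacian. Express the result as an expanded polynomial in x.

Reading degrees in the order [a, b, c, d, e, f] gives [2, 2, 2, 1, 2, 1]; set D = diag(2, 2, 2, 1, 2, 1) and form L = D - A. Computing det(xI - L) by cofactor expansion (or equivalently via sum-over-permutations) gives x^6 - 10x^5 + 36x^4 - 56x^3 + 35x^2 - 6x. Since p(0) = det(-L) = 0, x divides p(x).

x^6 - 10x^5 + 36x^4 - 56x^3 + 35x^2 - 6x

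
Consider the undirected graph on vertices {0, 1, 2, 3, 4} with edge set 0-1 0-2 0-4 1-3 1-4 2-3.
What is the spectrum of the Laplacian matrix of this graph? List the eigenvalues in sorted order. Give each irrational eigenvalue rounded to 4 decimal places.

[0, 1.3820, 2.3820, 3.6180, 4.6180]

Each diagonal entry of L is the vertex degree and each off-diagonal entry is -1 where an edge is present, 0 otherwise; in the order [0, 1, 2, 3, 4] the diagonal is [3, 3, 2, 2, 2]. L is symmetric positive semidefinite, so every eigenvalue is real and nonnegative. The single zero eigenvalue shows the graph is connected.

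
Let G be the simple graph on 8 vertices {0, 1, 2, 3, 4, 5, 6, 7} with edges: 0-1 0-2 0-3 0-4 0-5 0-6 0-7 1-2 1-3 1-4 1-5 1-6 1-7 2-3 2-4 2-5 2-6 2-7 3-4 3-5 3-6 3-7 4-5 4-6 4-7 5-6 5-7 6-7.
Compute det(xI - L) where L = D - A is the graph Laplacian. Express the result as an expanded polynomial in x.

x^8 - 56x^7 + 1344x^6 - 17920x^5 + 143360x^4 - 688128x^3 + 1835008x^2 - 2097152x

Each diagonal entry of L is the vertex degree and each off-diagonal entry is -1 where an edge is present, 0 otherwise; in the order [0, 1, 2, 3, 4, 5, 6, 7] the diagonal is [7, 7, 7, 7, 7, 7, 7, 7]. L has integer entries, so p(x) = det(xI - L) has integer coefficients. Expanding the determinant yields x^8 - 56x^7 + 1344x^6 - 17920x^5 + 143360x^4 - 688128x^3 + 1835008x^2 - 2097152x. The constant term is 0 because L is singular (the all-ones vector lies in its kernel).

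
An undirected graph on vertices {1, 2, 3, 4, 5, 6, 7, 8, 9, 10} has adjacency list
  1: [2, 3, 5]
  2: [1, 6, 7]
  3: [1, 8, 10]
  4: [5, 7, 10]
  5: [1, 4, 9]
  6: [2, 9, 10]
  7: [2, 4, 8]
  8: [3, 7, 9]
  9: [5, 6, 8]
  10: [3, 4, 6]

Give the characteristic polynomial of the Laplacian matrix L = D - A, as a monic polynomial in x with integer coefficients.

With the vertex order [1, 2, 3, 4, 5, 6, 7, 8, 9, 10], the degrees are [3, 3, 3, 3, 3, 3, 3, 3, 3, 3], giving D = diag(3, 3, 3, 3, 3, 3, 3, 3, 3, 3) and L = D - A. L has integer entries, so p(x) = det(xI - L) has integer coefficients. Expanding the determinant yields x^10 - 30x^9 + 390x^8 - 2880x^7 + 13305x^6 - 39882x^5 + 77640x^4 - 94800x^3 + 66000x^2 - 20000x. The constant term is 0 because L is singular (the all-ones vector lies in its kernel). The eigenvalues sum to 30, which equals trace(L) = 2|E|.

x^10 - 30x^9 + 390x^8 - 2880x^7 + 13305x^6 - 39882x^5 + 77640x^4 - 94800x^3 + 66000x^2 - 20000x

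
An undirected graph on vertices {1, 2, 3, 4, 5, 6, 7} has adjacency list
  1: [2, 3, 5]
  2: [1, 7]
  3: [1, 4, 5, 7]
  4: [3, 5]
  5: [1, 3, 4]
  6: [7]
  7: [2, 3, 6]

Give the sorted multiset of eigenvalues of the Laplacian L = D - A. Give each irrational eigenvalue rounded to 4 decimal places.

[0, 0.6491, 1.4070, 2.7869, 3.3875, 4.3208, 5.4486]

Each diagonal entry of L is the vertex degree and each off-diagonal entry is -1 where an edge is present, 0 otherwise; in the order [1, 2, 3, 4, 5, 6, 7] the diagonal is [3, 2, 4, 2, 3, 1, 3]. Since every row of L sums to 0, the all-ones vector is in the kernel and 0 is an eigenvalue. The single zero eigenvalue shows the graph is connected.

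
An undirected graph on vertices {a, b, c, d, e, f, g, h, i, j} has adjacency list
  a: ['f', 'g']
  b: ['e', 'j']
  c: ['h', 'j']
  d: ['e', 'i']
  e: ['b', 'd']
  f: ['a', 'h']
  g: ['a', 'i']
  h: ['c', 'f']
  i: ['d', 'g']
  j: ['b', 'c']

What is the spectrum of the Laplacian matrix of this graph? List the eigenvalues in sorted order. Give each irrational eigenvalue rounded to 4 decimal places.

[0, 0.3820, 0.3820, 1.3820, 1.3820, 2.6180, 2.6180, 3.6180, 3.6180, 4]

Each diagonal entry of L is the vertex degree and each off-diagonal entry is -1 where an edge is present, 0 otherwise; in the order [a, b, c, d, e, f, g, h, i, j] the diagonal is [2, 2, 2, 2, 2, 2, 2, 2, 2, 2]. Since every row of L sums to 0, the all-ones vector is in the kernel and 0 is an eigenvalue. The largest eigenvalue, 4, is at most the vertex count 10. The eigenvalues sum to 20, which equals trace(L) = 2|E|.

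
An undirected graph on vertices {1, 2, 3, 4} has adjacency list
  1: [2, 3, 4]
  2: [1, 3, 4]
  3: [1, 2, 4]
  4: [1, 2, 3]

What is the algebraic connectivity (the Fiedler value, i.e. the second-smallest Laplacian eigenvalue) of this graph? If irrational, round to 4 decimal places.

4

With the vertex order [1, 2, 3, 4], the degrees are [3, 3, 3, 3], giving D = diag(3, 3, 3, 3) and L = D - A. The smallest Laplacian eigenvalue is always 0. The next one, lambda_2 = 4, measures how hard the graph is to disconnect: larger values mean better connectivity. By the matrix-tree theorem the graph has (1/4) * product of the nonzero eigenvalues = 16 spanning trees.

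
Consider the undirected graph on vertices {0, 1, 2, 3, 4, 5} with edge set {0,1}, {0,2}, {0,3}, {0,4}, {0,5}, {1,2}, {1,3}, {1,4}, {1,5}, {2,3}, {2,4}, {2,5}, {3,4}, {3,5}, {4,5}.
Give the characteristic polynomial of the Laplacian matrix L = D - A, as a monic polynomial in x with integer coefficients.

Reading degrees in the order [0, 1, 2, 3, 4, 5] gives [5, 5, 5, 5, 5, 5]; set D = diag(5, 5, 5, 5, 5, 5) and form L = D - A. The eigenvalues of L are [0, 6, 6, 6, 6, 6]; the characteristic polynomial is the product of (x - lambda_i), which multiplies out to x^6 - 30x^5 + 360x^4 - 2160x^3 + 6480x^2 - 7776x. The constant term is 0 because L is singular (the all-ones vector lies in its kernel). There is one zero in the spectrum, matching the 1 component.

x^6 - 30x^5 + 360x^4 - 2160x^3 + 6480x^2 - 7776x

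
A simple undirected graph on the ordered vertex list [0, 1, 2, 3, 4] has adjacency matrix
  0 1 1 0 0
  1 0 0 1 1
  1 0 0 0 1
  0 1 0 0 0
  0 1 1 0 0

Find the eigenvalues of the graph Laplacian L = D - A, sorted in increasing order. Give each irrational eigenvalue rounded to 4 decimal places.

Each diagonal entry of L is the vertex degree and each off-diagonal entry is -1 where an edge is present, 0 otherwise; in the order [0, 1, 2, 3, 4] the diagonal is [2, 3, 2, 1, 2]. Since every row of L sums to 0, the all-ones vector is in the kernel and 0 is an eigenvalue. There is one zero in the spectrum, matching the 1 component.

[0, 0.8299, 2, 2.6889, 4.4812]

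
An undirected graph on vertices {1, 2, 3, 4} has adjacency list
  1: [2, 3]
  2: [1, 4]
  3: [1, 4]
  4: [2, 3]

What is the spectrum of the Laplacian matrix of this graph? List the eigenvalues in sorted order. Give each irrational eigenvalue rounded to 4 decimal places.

Reading degrees in the order [1, 2, 3, 4] gives [2, 2, 2, 2]; set D = diag(2, 2, 2, 2) and form L = D - A. L is symmetric positive semidefinite, so every eigenvalue is real and nonnegative. The single zero eigenvalue shows the graph is connected. There is one zero in the spectrum, matching the 1 component. The eigenvalues sum to 8, which equals trace(L) = 2|E|.

[0, 2, 2, 4]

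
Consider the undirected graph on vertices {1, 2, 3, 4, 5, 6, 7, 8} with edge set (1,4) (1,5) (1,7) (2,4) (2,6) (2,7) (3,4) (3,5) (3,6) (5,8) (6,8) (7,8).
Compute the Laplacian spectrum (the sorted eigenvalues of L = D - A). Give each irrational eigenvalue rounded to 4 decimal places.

[0, 2, 2, 2, 4, 4, 4, 6]

Each diagonal entry of L is the vertex degree and each off-diagonal entry is -1 where an edge is present, 0 otherwise; in the order [1, 2, 3, 4, 5, 6, 7, 8] the diagonal is [3, 3, 3, 3, 3, 3, 3, 3]. L is symmetric positive semidefinite, so every eigenvalue is real and nonnegative. The single zero eigenvalue shows the graph is connected. There is one zero in the spectrum, matching the 1 component.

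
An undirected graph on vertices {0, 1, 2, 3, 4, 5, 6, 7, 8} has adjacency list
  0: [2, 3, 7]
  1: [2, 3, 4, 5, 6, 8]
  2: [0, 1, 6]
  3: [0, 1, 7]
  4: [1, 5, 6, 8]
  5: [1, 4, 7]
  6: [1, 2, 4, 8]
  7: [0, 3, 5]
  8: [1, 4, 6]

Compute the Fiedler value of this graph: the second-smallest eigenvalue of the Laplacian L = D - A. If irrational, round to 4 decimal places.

1.1487

Reading degrees in the order [0, 1, 2, 3, 4, 5, 6, 7, 8] gives [3, 6, 3, 3, 4, 3, 4, 3, 3]; set D = diag(3, 6, 3, 3, 4, 3, 4, 3, 3) and form L = D - A. The smallest Laplacian eigenvalue is always 0. The next one, lambda_2 = 1.1487, measures how hard the graph is to disconnect: larger values mean better connectivity. The largest eigenvalue, 7.1973, is at most the vertex count 9.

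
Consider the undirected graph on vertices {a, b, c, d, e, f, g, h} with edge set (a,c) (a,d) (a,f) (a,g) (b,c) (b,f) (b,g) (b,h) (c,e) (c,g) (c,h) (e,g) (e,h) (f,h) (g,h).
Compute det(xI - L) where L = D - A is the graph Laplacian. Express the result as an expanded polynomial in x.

x^8 - 30x^7 + 372x^6 - 2454x^5 + 9206x^4 - 19324x^3 + 20416x^2 - 7872x

Reading degrees in the order [a, b, c, d, e, f, g, h] gives [4, 4, 5, 1, 3, 3, 5, 5]; set D = diag(4, 4, 5, 1, 3, 3, 5, 5) and form L = D - A. L has integer entries, so p(x) = det(xI - L) has integer coefficients. Expanding the determinant yields x^8 - 30x^7 + 372x^6 - 2454x^5 + 9206x^4 - 19324x^3 + 20416x^2 - 7872x. The constant term is 0 because L is singular (the all-ones vector lies in its kernel). The largest eigenvalue, 6.8421, is at most the vertex count 8.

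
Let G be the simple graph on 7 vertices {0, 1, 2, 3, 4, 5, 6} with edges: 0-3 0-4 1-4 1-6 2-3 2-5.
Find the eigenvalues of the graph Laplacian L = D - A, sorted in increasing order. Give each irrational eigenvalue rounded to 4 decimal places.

Reading degrees in the order [0, 1, 2, 3, 4, 5, 6] gives [2, 2, 2, 2, 2, 1, 1]; set D = diag(2, 2, 2, 2, 2, 1, 1) and form L = D - A. L is symmetric positive semidefinite, so every eigenvalue is real and nonnegative. The single zero eigenvalue shows the graph is connected.

[0, 0.1981, 0.7530, 1.5550, 2.4450, 3.2470, 3.8019]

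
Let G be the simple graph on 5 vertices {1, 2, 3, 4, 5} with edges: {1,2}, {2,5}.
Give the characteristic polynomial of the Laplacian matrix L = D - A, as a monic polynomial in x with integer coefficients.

x^5 - 4x^4 + 3x^3

Reading degrees in the order [1, 2, 3, 4, 5] gives [1, 2, 0, 0, 1]; set D = diag(1, 2, 0, 0, 1) and form L = D - A. The eigenvalues of L are [0, 0, 0, 1, 3]; the characteristic polynomial is the product of (x - lambda_i), which multiplies out to x^5 - 4x^4 + 3x^3. Since p(0) = det(-L) = 0, x divides p(x). The eigenvalues sum to 4, which equals trace(L) = 2|E|. There are 3 zeros in the spectrum, matching the 3 components.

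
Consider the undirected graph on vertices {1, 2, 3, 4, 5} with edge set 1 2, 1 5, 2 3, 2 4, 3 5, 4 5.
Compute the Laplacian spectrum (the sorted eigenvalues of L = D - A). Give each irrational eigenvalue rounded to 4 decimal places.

[0, 2, 2, 3, 5]

Reading degrees in the order [1, 2, 3, 4, 5] gives [2, 3, 2, 2, 3]; set D = diag(2, 3, 2, 2, 3) and form L = D - A. Since every row of L sums to 0, the all-ones vector is in the kernel and 0 is an eigenvalue. The single zero eigenvalue shows the graph is connected. There is one zero in the spectrum, matching the 1 component. The eigenvalues sum to 12, which equals trace(L) = 2|E|.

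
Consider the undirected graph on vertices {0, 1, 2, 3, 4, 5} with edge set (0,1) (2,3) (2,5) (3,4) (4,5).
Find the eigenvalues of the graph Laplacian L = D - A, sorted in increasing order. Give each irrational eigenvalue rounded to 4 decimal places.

[0, 0, 2, 2, 2, 4]

With the vertex order [0, 1, 2, 3, 4, 5], the degrees are [1, 1, 2, 2, 2, 2], giving D = diag(1, 1, 2, 2, 2, 2) and L = D - A. L is symmetric positive semidefinite, so every eigenvalue is real and nonnegative. The 2 zero eigenvalues correspond to the 2 connected components. The largest eigenvalue, 4, is at most the vertex count 6.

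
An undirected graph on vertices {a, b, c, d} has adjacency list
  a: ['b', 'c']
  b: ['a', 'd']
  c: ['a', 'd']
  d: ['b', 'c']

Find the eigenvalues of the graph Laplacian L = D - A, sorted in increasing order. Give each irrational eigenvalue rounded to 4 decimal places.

Each diagonal entry of L is the vertex degree and each off-diagonal entry is -1 where an edge is present, 0 otherwise; in the order [a, b, c, d] the diagonal is [2, 2, 2, 2]. L is symmetric positive semidefinite, so every eigenvalue is real and nonnegative. By the matrix-tree theorem the graph has (1/4) * product of the nonzero eigenvalues = 4 spanning trees. The largest eigenvalue, 4, is at most the vertex count 4.

[0, 2, 2, 4]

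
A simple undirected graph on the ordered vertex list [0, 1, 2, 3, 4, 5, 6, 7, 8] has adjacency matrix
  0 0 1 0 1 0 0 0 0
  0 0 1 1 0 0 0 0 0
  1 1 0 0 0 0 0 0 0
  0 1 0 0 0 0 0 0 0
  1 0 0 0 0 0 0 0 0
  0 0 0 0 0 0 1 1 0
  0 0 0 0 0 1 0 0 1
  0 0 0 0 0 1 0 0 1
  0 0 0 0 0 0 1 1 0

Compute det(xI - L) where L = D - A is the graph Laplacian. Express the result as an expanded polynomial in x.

x^9 - 16x^8 + 105x^7 - 364x^6 + 713x^5 - 776x^4 + 420x^3 - 80x^2

Reading degrees in the order [0, 1, 2, 3, 4, 5, 6, 7, 8] gives [2, 2, 2, 1, 1, 2, 2, 2, 2]; set D = diag(2, 2, 2, 1, 1, 2, 2, 2, 2) and form L = D - A. L has integer entries, so p(x) = det(xI - L) has integer coefficients. Expanding the determinant yields x^9 - 16x^8 + 105x^7 - 364x^6 + 713x^5 - 776x^4 + 420x^3 - 80x^2. The coefficient of x^8 equals -trace(L) = -16, matching the sum of degrees. The largest eigenvalue, 4, is at most the vertex count 9.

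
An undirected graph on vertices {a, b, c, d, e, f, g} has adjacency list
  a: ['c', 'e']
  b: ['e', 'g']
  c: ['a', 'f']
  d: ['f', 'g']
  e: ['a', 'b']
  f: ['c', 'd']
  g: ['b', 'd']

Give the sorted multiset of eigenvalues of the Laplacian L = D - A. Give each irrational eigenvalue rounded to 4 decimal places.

Reading degrees in the order [a, b, c, d, e, f, g] gives [2, 2, 2, 2, 2, 2, 2]; set D = diag(2, 2, 2, 2, 2, 2, 2) and form L = D - A. Diagonalising L (or applying a numerical eigensolver to the 7x7 matrix) gives the spectrum above. By the matrix-tree theorem the graph has (1/7) * product of the nonzero eigenvalues = 7 spanning trees. There is one zero in the spectrum, matching the 1 component.

[0, 0.7530, 0.7530, 2.4450, 2.4450, 3.8019, 3.8019]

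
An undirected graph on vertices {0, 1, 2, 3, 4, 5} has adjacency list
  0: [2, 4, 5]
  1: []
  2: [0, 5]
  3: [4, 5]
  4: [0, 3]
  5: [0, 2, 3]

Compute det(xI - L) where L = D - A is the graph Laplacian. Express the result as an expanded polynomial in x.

x^6 - 12x^5 + 51x^4 - 90x^3 + 55x^2

With the vertex order [0, 1, 2, 3, 4, 5], the degrees are [3, 0, 2, 2, 2, 3], giving D = diag(3, 0, 2, 2, 2, 3) and L = D - A. L has integer entries, so p(x) = det(xI - L) has integer coefficients. Expanding the determinant yields x^6 - 12x^5 + 51x^4 - 90x^3 + 55x^2. Since p(0) = det(-L) = 0, x divides p(x). The largest eigenvalue, 4.6180, is at most the vertex count 6.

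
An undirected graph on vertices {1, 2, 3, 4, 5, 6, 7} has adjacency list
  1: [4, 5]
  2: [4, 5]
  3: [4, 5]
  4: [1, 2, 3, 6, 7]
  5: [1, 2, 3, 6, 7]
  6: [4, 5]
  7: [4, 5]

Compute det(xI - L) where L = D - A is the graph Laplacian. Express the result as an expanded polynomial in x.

x^7 - 20x^6 + 155x^5 - 600x^4 + 1240x^3 - 1312x^2 + 560x

Reading degrees in the order [1, 2, 3, 4, 5, 6, 7] gives [2, 2, 2, 5, 5, 2, 2]; set D = diag(2, 2, 2, 5, 5, 2, 2) and form L = D - A. The eigenvalues of L are [0, 2, 2, 2, 2, 5, 7]; the characteristic polynomial is the product of (x - lambda_i), which multiplies out to x^7 - 20x^6 + 155x^5 - 600x^4 + 1240x^3 - 1312x^2 + 560x. The coefficient of x^6 equals -trace(L) = -20, matching the sum of degrees. There is one zero in the spectrum, matching the 1 component.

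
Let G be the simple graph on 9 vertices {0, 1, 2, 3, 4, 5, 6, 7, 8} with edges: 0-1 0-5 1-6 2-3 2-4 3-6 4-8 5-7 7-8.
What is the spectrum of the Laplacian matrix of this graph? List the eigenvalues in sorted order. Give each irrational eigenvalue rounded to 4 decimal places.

Each diagonal entry of L is the vertex degree and each off-diagonal entry is -1 where an edge is present, 0 otherwise; in the order [0, 1, 2, 3, 4, 5, 6, 7, 8] the diagonal is [2, 2, 2, 2, 2, 2, 2, 2, 2]. Since every row of L sums to 0, the all-ones vector is in the kernel and 0 is an eigenvalue. There is one zero in the spectrum, matching the 1 component.

[0, 0.4679, 0.4679, 1.6527, 1.6527, 3, 3, 3.8794, 3.8794]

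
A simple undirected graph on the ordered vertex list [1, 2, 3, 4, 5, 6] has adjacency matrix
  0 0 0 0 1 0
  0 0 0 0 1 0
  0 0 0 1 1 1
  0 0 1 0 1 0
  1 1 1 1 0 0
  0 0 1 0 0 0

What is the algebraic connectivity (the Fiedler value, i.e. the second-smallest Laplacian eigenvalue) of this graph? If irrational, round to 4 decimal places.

0.6314

Each diagonal entry of L is the vertex degree and each off-diagonal entry is -1 where an edge is present, 0 otherwise; in the order [1, 2, 3, 4, 5, 6] the diagonal is [1, 1, 3, 2, 4, 1]. The smallest Laplacian eigenvalue is always 0. The next one, lambda_2 = 0.6314, measures how hard the graph is to disconnect: larger values mean better connectivity. The largest eigenvalue, 5.1071, is at most the vertex count 6. The eigenvalues sum to 12, which equals trace(L) = 2|E|.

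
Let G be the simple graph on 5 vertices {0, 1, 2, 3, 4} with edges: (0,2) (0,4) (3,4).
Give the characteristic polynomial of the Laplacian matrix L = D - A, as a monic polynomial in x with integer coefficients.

x^5 - 6x^4 + 10x^3 - 4x^2

Each diagonal entry of L is the vertex degree and each off-diagonal entry is -1 where an edge is present, 0 otherwise; in the order [0, 1, 2, 3, 4] the diagonal is [2, 0, 1, 1, 2]. Computing det(xI - L) by cofactor expansion (or equivalently via sum-over-permutations) gives x^5 - 6x^4 + 10x^3 - 4x^2. Since p(0) = det(-L) = 0, x divides p(x). There are 2 zeros in the spectrum, matching the 2 components.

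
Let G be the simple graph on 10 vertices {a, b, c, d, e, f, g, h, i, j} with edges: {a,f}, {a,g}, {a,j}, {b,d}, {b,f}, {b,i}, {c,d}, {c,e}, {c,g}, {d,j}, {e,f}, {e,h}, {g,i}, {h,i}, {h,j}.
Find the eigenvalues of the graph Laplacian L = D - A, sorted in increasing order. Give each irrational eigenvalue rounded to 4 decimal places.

[0, 2, 2, 2, 2, 2, 5, 5, 5, 5]

Each diagonal entry of L is the vertex degree and each off-diagonal entry is -1 where an edge is present, 0 otherwise; in the order [a, b, c, d, e, f, g, h, i, j] the diagonal is [3, 3, 3, 3, 3, 3, 3, 3, 3, 3]. Diagonalising L (or applying a numerical eigensolver to the 10x10 matrix) gives the spectrum above. The eigenvalues sum to 30, which equals trace(L) = 2|E|.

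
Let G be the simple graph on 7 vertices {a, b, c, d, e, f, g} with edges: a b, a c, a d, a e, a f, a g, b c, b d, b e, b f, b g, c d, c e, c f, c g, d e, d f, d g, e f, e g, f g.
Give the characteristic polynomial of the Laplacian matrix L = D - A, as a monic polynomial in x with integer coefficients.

x^7 - 42x^6 + 735x^5 - 6860x^4 + 36015x^3 - 100842x^2 + 117649x

Reading degrees in the order [a, b, c, d, e, f, g] gives [6, 6, 6, 6, 6, 6, 6]; set D = diag(6, 6, 6, 6, 6, 6, 6) and form L = D - A. Computing det(xI - L) by cofactor expansion (or equivalently via sum-over-permutations) gives x^7 - 42x^6 + 735x^5 - 6860x^4 + 36015x^3 - 100842x^2 + 117649x. The coefficient of x^6 equals -trace(L) = -42, matching the sum of degrees. There is one zero in the spectrum, matching the 1 component.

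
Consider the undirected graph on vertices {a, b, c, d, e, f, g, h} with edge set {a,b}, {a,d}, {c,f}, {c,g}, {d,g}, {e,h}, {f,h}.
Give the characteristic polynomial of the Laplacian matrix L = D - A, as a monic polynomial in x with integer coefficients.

x^8 - 14x^7 + 78x^6 - 220x^5 + 330x^4 - 252x^3 + 84x^2 - 8x

With the vertex order [a, b, c, d, e, f, g, h], the degrees are [2, 1, 2, 2, 1, 2, 2, 2], giving D = diag(2, 1, 2, 2, 1, 2, 2, 2) and L = D - A. L has integer entries, so p(x) = det(xI - L) has integer coefficients. Expanding the determinant yields x^8 - 14x^7 + 78x^6 - 220x^5 + 330x^4 - 252x^3 + 84x^2 - 8x. Since p(0) = det(-L) = 0, x divides p(x). There is one zero in the spectrum, matching the 1 component. The largest eigenvalue, 3.8478, is at most the vertex count 8.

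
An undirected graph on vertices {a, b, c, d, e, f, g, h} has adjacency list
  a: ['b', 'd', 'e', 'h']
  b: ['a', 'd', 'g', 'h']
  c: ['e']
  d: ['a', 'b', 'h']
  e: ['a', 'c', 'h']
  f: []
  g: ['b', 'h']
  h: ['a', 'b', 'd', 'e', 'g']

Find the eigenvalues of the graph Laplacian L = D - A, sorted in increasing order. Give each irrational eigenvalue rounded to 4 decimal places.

[0, 0, 0.7091, 2.0567, 3.1134, 4.6842, 5.3759, 6.0607]

With the vertex order [a, b, c, d, e, f, g, h], the degrees are [4, 4, 1, 3, 3, 0, 2, 5], giving D = diag(4, 4, 1, 3, 3, 0, 2, 5) and L = D - A. L is symmetric positive semidefinite, so every eigenvalue is real and nonnegative. The 2 zero eigenvalues correspond to the 2 connected components. The eigenvalues sum to 22, which equals trace(L) = 2|E|.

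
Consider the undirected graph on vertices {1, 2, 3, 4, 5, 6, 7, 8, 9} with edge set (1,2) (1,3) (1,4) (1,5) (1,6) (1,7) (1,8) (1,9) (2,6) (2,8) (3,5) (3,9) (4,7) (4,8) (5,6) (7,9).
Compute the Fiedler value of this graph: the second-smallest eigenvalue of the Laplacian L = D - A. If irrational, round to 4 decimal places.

1.5858

With the vertex order [1, 2, 3, 4, 5, 6, 7, 8, 9], the degrees are [8, 3, 3, 3, 3, 3, 3, 3, 3], giving D = diag(8, 3, 3, 3, 3, 3, 3, 3, 3) and L = D - A. Computing the eigenvalues of L and sorting gives [0, 1.5858, 1.5858, 3, 3, 4.4142, 4.4142, 5, 9]. The Fiedler value lambda_2 = 1.5858 is strictly positive, so the graph is connected. The eigenvalues sum to 32, which equals trace(L) = 2|E|. The largest eigenvalue, 9, is at most the vertex count 9.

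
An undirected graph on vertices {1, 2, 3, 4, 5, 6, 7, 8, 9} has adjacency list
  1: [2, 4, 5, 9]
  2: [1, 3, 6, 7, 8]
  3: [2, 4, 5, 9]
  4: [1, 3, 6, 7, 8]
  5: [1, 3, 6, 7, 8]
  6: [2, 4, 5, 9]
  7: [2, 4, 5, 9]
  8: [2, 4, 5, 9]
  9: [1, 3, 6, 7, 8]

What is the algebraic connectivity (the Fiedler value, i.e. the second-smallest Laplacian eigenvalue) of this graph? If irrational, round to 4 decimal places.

Each diagonal entry of L is the vertex degree and each off-diagonal entry is -1 where an edge is present, 0 otherwise; in the order [1, 2, 3, 4, 5, 6, 7, 8, 9] the diagonal is [4, 5, 4, 5, 5, 4, 4, 4, 5]. The sorted Laplacian eigenvalues are [0, 4, 4, 4, 4, 5, 5, 5, 9]; the algebraic connectivity is the second entry, 4. The largest eigenvalue, 9, is at most the vertex count 9. There is one zero in the spectrum, matching the 1 component.

4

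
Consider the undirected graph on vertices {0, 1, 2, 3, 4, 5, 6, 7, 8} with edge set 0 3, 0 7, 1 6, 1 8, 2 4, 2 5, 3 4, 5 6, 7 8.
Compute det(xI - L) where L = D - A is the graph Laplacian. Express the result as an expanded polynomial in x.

Reading degrees in the order [0, 1, 2, 3, 4, 5, 6, 7, 8] gives [2, 2, 2, 2, 2, 2, 2, 2, 2]; set D = diag(2, 2, 2, 2, 2, 2, 2, 2, 2) and form L = D - A. L has integer entries, so p(x) = det(xI - L) has integer coefficients. Expanding the determinant yields x^9 - 18x^8 + 135x^7 - 546x^6 + 1287x^5 - 1782x^4 + 1386x^3 - 540x^2 + 81x. The constant term is 0 because L is singular (the all-ones vector lies in its kernel). The largest eigenvalue, 3.8794, is at most the vertex count 9.

x^9 - 18x^8 + 135x^7 - 546x^6 + 1287x^5 - 1782x^4 + 1386x^3 - 540x^2 + 81x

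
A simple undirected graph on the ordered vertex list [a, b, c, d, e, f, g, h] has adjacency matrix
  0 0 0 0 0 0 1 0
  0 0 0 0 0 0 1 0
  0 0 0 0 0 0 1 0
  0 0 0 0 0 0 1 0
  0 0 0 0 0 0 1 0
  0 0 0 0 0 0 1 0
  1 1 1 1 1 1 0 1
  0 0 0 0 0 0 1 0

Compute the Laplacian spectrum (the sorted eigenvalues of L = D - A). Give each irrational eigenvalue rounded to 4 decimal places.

Reading degrees in the order [a, b, c, d, e, f, g, h] gives [1, 1, 1, 1, 1, 1, 7, 1]; set D = diag(1, 1, 1, 1, 1, 1, 7, 1) and form L = D - A. The multiplicity of 0 as a Laplacian eigenvalue equals the number of connected components. The single zero eigenvalue shows the graph is connected. There is one zero in the spectrum, matching the 1 component. By the matrix-tree theorem the graph has (1/8) * product of the nonzero eigenvalues = 1 spanning tree.

[0, 1, 1, 1, 1, 1, 1, 8]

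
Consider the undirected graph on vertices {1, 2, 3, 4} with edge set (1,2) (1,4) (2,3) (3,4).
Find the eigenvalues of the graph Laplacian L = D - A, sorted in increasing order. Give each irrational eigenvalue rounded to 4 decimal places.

Each diagonal entry of L is the vertex degree and each off-diagonal entry is -1 where an edge is present, 0 otherwise; in the order [1, 2, 3, 4] the diagonal is [2, 2, 2, 2]. The multiplicity of 0 as a Laplacian eigenvalue equals the number of connected components. The single zero eigenvalue shows the graph is connected. The largest eigenvalue, 4, is at most the vertex count 4.

[0, 2, 2, 4]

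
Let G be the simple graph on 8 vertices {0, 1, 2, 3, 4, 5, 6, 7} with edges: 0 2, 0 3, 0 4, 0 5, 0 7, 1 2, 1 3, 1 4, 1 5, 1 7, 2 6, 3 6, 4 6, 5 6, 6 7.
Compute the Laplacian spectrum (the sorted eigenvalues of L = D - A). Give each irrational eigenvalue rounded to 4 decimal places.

[0, 3, 3, 3, 3, 5, 5, 8]

With the vertex order [0, 1, 2, 3, 4, 5, 6, 7], the degrees are [5, 5, 3, 3, 3, 3, 5, 3], giving D = diag(5, 5, 3, 3, 3, 3, 5, 3) and L = D - A. L is symmetric positive semidefinite, so every eigenvalue is real and nonnegative.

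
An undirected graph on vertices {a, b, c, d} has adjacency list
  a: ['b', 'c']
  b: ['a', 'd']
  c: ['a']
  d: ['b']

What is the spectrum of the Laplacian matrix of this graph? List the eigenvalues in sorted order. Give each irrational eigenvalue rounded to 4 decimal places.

[0, 0.5858, 2, 3.4142]

Reading degrees in the order [a, b, c, d] gives [2, 2, 1, 1]; set D = diag(2, 2, 1, 1) and form L = D - A. L is symmetric positive semidefinite, so every eigenvalue is real and nonnegative. There is one zero in the spectrum, matching the 1 component.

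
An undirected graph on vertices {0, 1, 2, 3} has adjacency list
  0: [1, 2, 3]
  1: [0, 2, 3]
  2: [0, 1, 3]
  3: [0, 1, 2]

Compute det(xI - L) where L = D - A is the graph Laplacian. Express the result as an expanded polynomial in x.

x^4 - 12x^3 + 48x^2 - 64x

Reading degrees in the order [0, 1, 2, 3] gives [3, 3, 3, 3]; set D = diag(3, 3, 3, 3) and form L = D - A. L has integer entries, so p(x) = det(xI - L) has integer coefficients. Expanding the determinant yields x^4 - 12x^3 + 48x^2 - 64x. The constant term is 0 because L is singular (the all-ones vector lies in its kernel). There is one zero in the spectrum, matching the 1 component.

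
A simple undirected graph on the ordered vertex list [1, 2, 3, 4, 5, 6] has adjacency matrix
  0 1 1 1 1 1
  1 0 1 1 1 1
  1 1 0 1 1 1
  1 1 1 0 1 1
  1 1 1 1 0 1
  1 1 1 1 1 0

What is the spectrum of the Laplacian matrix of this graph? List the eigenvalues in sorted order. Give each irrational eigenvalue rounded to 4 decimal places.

With the vertex order [1, 2, 3, 4, 5, 6], the degrees are [5, 5, 5, 5, 5, 5], giving D = diag(5, 5, 5, 5, 5, 5) and L = D - A. Diagonalising L (or applying a numerical eigensolver to the 6x6 matrix) gives the spectrum above. The largest eigenvalue, 6, is at most the vertex count 6.

[0, 6, 6, 6, 6, 6]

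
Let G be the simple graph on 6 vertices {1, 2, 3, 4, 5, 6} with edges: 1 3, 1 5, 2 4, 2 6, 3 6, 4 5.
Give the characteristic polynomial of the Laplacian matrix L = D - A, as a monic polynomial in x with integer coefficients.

Reading degrees in the order [1, 2, 3, 4, 5, 6] gives [2, 2, 2, 2, 2, 2]; set D = diag(2, 2, 2, 2, 2, 2) and form L = D - A. The eigenvalues of L are [0, 1, 1, 3, 3, 4]; the characteristic polynomial is the product of (x - lambda_i), which multiplies out to x^6 - 12x^5 + 54x^4 - 112x^3 + 105x^2 - 36x. The constant term is 0 because L is singular (the all-ones vector lies in its kernel).

x^6 - 12x^5 + 54x^4 - 112x^3 + 105x^2 - 36x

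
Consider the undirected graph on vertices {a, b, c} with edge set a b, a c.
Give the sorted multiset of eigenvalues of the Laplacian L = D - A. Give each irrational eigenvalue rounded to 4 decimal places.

[0, 1, 3]

Each diagonal entry of L is the vertex degree and each off-diagonal entry is -1 where an edge is present, 0 otherwise; in the order [a, b, c] the diagonal is [2, 1, 1]. Diagonalising L (or applying a numerical eigensolver to the 3x3 matrix) gives the spectrum above. The single zero eigenvalue shows the graph is connected. The largest eigenvalue, 3, is at most the vertex count 3.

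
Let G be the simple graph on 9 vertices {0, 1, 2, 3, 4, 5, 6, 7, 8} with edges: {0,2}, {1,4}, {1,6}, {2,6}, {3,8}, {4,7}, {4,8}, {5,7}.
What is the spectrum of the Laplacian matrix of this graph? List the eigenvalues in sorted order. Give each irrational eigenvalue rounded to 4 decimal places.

[0, 0.1708, 0.3820, 0.8503, 1.6761, 2.4165, 2.6180, 3.4421, 4.4442]

With the vertex order [0, 1, 2, 3, 4, 5, 6, 7, 8], the degrees are [1, 2, 2, 1, 3, 1, 2, 2, 2], giving D = diag(1, 2, 2, 1, 3, 1, 2, 2, 2) and L = D - A. L is symmetric positive semidefinite, so every eigenvalue is real and nonnegative. There is one zero in the spectrum, matching the 1 component.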